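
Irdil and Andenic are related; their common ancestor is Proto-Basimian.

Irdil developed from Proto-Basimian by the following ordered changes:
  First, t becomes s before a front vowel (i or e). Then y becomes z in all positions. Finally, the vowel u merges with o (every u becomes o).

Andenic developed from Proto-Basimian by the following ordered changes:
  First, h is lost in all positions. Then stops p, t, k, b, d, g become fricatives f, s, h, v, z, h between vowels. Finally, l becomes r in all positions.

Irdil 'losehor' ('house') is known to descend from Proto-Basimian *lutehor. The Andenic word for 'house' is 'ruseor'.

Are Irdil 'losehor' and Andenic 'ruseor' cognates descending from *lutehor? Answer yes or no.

yes

Derive the expected Andenic reflex of *lutehor:
Andenic: start from *lutehor.
  rule 1 (h-loss): lutehor → luteor
  rule 2 (intervocalic lenition): luteor → luseor
  rule 3 (unconditioned shift): luseor → ruseor
  ⇒ Andenic ruseor
Andenic 'ruseor' matches the regular reflex exactly, so the pair is cognate.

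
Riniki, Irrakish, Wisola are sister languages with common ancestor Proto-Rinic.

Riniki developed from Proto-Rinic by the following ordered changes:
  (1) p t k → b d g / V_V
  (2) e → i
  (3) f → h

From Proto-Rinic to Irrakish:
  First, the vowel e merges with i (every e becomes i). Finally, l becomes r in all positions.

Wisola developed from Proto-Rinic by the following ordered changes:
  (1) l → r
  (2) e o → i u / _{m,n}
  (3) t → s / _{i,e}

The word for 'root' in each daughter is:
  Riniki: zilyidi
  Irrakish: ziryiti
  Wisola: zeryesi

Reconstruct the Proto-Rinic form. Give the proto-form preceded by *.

*zelyeti

Position 3: Riniki has l, Irrakish has r, Wisola has r. Riniki preserves l here (none of its changes turn any other segment into l), so the proto-segment is *l.
Position 2: Riniki has i, Irrakish has i, Wisola has e. Wisola preserves e here (none of its changes turn any other segment into e), so the proto-segment is *e.
Position 5: Riniki has i, Irrakish has i, Wisola has e. Wisola preserves e here (none of its changes turn any other segment into e), so the proto-segment is *e.
This points to *zelyeti. Verify forward in each daughter:
Riniki: start from *zelyeti.
  rule 1 (intervocalic voicing): zelyeti → zelyedi
  rule 2 (vowel merger): zelyedi → zilyidi
  rule 3: no change — zilyidi
  ⇒ Riniki zilyidi
Irrakish: start from *zelyeti.
  rule 1 (vowel merger): zelyeti → zilyiti
  rule 2 (unconditioned shift): zilyiti → ziryiti
  ⇒ Irrakish ziryiti
Wisola: *zelyeti > zeryeti > zeryesi  (by unconditioned shift, palatalisation)
*zelyeti is the unique common source.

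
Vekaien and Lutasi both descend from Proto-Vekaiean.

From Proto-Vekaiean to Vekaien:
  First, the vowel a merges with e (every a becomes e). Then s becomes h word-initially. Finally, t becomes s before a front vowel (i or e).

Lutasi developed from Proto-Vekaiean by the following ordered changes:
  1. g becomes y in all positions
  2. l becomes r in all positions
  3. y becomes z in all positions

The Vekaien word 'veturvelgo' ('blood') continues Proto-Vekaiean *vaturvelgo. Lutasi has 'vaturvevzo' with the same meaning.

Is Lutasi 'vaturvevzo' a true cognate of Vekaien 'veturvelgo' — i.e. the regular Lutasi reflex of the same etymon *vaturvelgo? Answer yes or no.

Derive the expected Lutasi reflex of *vaturvelgo:
Lutasi: *vaturvelgo > vaturvelyo > vaturveryo > vaturverzo  (by unconditioned shift, unconditioned shift, unconditioned shift)
The regular Lutasi reflex would be 'vaturverzo', but the attested form is 'vaturvevzo'. The correspondence is irregular, so they are not cognates (the Lutasi form has a different source).

no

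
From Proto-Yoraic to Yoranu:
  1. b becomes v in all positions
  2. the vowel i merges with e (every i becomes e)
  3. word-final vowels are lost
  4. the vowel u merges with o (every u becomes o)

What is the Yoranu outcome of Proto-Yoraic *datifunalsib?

Yoranu: *datifunalsib
  datifunalsib → datifunalsiv   [unconditioned shift]
  datifunalsiv → datefunalsev   [vowel merger]
  datefunalsev (rule 3 does not apply)
  datefunalsev → datefonalsev   [vowel merger]
  giving Yoranu datefonalsev.

datefonalsev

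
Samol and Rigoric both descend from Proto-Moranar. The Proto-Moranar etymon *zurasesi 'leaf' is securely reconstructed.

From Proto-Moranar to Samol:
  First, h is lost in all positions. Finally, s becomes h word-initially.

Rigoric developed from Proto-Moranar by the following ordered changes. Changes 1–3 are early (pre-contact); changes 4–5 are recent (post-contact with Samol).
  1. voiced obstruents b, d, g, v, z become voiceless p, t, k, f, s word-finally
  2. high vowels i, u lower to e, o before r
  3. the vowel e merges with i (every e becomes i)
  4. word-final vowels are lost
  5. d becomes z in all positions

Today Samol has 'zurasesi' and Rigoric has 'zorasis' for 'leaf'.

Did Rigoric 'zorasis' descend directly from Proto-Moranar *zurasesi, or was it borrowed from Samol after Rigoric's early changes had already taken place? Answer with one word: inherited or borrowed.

If inherited, *zurasesi would pass through all of Rigoric's changes:
Rigoric: start from *zurasesi.
  rule 1: no change — zurasesi
  rule 2 (pre-rhotic lowering): zurasesi → zorasesi
  rule 3 (vowel merger): zorasesi → zorasisi
  rule 4 (apocope): zorasisi → zorasis
  rule 5: no change — zorasis
  ⇒ Rigoric zorasis
If borrowed from Samol 'zurasesi' after the early changes, it would undergo only the recent ones:
  rule 4 (apocope): zurasesi → zurases
  rule 5 (unconditioned shift): no change (zurases)
  ⇒ as a loan: zurases
Rigoric 'zorasis' matches the inherited outcome exactly, so it is an inherited cognate, not a loan.

inherited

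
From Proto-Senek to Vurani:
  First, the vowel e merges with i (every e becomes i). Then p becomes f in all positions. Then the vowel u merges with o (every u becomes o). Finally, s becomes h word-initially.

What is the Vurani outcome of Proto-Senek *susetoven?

hositovin

Vurani: start from *susetoven.
  rule 1 (vowel merger): susetoven → susitovin
  rule 2: no change — susitovin
  rule 3 (vowel merger): susitovin → sositovin
  rule 4 (debuccalisation): sositovin → hositovin
  ⇒ Vurani hositovin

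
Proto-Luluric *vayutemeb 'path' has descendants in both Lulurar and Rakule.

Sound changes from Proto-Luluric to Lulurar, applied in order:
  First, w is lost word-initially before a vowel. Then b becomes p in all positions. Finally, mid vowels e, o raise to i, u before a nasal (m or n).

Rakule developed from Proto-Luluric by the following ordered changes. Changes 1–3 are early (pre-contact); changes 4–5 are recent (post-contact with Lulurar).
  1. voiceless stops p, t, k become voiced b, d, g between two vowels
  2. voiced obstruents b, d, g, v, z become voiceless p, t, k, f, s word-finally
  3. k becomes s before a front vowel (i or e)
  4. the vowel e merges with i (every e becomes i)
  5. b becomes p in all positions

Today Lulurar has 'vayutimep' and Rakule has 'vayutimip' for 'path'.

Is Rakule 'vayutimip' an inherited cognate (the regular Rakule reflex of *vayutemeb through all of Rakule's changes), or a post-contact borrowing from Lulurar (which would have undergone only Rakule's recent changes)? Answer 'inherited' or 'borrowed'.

borrowed

If inherited, *vayutemeb would pass through all of Rakule's changes:
Rakule: *vayutemeb > vayudemeb > vayudemep > vayudimip  (by intervocalic voicing, final devoicing, vowel merger)
If borrowed from Lulurar 'vayutimep' after the early changes, it would undergo only the recent ones:
  rule 4 (vowel merger): vayutimep → vayutimip
  rule 5 (unconditioned shift): no change (vayutimip)
  ⇒ as a loan: vayutimip
Rakule 'vayutimip' matches the loan outcome 'vayutimip', not the inherited 'vayudimip' — it skipped the early Rakule changes, so it was borrowed from Lulurar.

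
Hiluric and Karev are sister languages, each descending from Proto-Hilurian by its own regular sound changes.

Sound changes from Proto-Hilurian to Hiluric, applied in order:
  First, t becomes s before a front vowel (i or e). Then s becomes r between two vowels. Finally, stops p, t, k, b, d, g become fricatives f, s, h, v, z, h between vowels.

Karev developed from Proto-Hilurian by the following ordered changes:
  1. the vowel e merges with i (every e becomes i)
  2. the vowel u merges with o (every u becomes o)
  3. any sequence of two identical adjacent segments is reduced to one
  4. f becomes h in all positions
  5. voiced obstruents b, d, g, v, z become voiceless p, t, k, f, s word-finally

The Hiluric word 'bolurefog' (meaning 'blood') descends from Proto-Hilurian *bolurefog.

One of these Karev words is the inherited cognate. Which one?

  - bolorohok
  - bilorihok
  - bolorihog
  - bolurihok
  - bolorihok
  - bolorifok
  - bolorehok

bolorihok

Karev: *bolurefog
  bolurefog → bolurifog   [vowel merger]
  bolurifog → bolorifog   [vowel merger]
  bolorifog (rule 3 does not apply)
  bolorifog → bolorihog   [unconditioned shift]
  bolorihog → bolorihok   [final devoicing]
  giving Karev bolorihok.
Among the options, 'bolorihok' alone shows every Karev change applied in order.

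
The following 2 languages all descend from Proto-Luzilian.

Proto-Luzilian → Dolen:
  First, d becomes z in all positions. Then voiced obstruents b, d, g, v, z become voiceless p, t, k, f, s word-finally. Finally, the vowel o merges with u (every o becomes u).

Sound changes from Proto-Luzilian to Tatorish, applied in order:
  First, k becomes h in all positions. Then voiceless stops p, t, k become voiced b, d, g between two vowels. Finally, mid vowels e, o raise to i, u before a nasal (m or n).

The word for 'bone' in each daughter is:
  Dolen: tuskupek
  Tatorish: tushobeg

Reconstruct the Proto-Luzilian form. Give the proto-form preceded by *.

Position 6: Dolen has p, Tatorish has b. Taking the neighbouring segments as reconstructed: Dolen p can only go back to *p; Tatorish b could go back to *p or *b — the one source consistent with every daughter is *p.
Position 4: Dolen has k, Tatorish has h. Taking the neighbouring segments as reconstructed: Dolen k can only go back to *k; Tatorish h could go back to *k or *h — the one source consistent with every daughter is *k.
Position 8: Dolen has k, Tatorish has g. Tatorish preserves g here (none of its changes turn any other segment into g), so the proto-segment is *g.
This points to *tuskopeg. Verify forward in each daughter:
Dolen: *tuskopeg
  tuskopeg (rule 1 does not apply)
  tuskopeg → tuskopek   [final devoicing]
  tuskopek → tuskupek   [vowel merger]
  giving Dolen tuskupek.
Tatorish: *tuskopeg > tushopeg > tushobeg  (by unconditioned shift, intervocalic voicing)
No other proto-form is consistent with every reflex, so the reconstruction is *tuskopeg.

*tuskopeg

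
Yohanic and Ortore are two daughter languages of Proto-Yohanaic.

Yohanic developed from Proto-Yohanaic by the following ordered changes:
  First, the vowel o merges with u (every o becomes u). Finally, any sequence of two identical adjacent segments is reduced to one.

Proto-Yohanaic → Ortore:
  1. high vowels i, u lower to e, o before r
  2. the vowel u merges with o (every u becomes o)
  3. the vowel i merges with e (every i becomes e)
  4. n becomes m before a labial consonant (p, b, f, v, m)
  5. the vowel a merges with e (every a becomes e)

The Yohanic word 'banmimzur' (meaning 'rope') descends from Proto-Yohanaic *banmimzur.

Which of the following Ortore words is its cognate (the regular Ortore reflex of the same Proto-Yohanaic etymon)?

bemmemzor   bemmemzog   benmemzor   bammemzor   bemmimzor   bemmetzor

bemmemzor

Ortore: *banmimzur > banmimzor > banmemzor > bammemzor > bemmemzor  (by pre-rhotic lowering, vowel merger, nasal place assimilation, vowel merger)
Among the options, 'bemmemzor' alone shows every Ortore change applied in order.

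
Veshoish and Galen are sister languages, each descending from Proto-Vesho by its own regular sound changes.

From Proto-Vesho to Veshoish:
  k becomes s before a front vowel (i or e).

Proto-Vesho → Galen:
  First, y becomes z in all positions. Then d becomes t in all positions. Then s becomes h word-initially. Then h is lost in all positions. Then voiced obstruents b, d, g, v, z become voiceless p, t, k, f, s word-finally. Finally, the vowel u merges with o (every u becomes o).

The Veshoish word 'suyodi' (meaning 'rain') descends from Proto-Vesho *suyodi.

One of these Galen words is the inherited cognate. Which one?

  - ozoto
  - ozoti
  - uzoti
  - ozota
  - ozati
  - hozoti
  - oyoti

ozoti

Galen: start from *suyodi.
  rule 1 (unconditioned shift): suyodi → suzodi
  rule 2 (unconditioned shift): suzodi → suzoti
  rule 3 (debuccalisation): suzoti → huzoti
  rule 4 (h-loss): huzoti → uzoti
  rule 5: no change — uzoti
  rule 6 (vowel merger): uzoti → ozoti
  ⇒ Galen ozoti
Only 'ozoti' matches the regular Galen development of *suyodi.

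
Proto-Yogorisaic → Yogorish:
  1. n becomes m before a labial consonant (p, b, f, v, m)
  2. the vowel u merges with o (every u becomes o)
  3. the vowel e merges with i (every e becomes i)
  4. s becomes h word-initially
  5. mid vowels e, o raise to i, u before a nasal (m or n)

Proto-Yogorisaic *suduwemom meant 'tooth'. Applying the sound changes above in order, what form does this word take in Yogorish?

hodowimum

Yogorish: start from *suduwemom.
  rule 1: no change — suduwemom
  rule 2 (vowel merger): suduwemom → sodowemom
  rule 3 (vowel merger): sodowemom → sodowimom
  rule 4 (debuccalisation): sodowimom → hodowimom
  rule 5 (pre-nasal raising): hodowimom → hodowimum
  ⇒ Yogorish hodowimum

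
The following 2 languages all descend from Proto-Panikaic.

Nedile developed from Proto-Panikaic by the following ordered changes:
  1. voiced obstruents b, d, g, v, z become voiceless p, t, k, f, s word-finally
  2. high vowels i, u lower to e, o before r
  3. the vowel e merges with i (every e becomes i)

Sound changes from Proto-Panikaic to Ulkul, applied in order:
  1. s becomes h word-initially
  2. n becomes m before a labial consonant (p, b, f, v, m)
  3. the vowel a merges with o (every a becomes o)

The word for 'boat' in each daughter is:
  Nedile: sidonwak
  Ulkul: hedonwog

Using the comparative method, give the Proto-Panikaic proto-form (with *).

Position 2: Nedile has i, Ulkul has e. Ulkul preserves e here (none of its changes turn any other segment into e), so the proto-segment is *e.
Position 7: Nedile has a, Ulkul has o. Nedile preserves a here (none of its changes turn any other segment into a), so the proto-segment is *a.
Position 8: Nedile has k, Ulkul has g. Ulkul preserves g here (none of its changes turn any other segment into g), so the proto-segment is *g.
This points to *sedonwag. Verify forward in each daughter:
Nedile: *sedonwag
  sedonwag → sedonwak   [final devoicing]
  sedonwak (rule 2 does not apply)
  sedonwak → sidonwak   [vowel merger]
  giving Nedile sidonwak.
Ulkul: *sedonwag > hedonwag > hedonwog  (by debuccalisation, vowel merger)
Only *sedonwag yields all of Nedile sidonwak, Ulkul hedonwog.

*sedonwag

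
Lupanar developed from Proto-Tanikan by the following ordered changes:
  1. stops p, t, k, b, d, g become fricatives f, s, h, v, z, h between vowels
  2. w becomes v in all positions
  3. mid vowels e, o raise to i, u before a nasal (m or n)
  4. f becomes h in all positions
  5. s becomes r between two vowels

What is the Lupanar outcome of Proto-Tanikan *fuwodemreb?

huvozimreb

Lupanar: *fuwodemreb > fuwozemreb > fuvozemreb > fuvozimreb > huvozimreb  (by intervocalic lenition, unconditioned shift, pre-nasal raising, unconditioned shift)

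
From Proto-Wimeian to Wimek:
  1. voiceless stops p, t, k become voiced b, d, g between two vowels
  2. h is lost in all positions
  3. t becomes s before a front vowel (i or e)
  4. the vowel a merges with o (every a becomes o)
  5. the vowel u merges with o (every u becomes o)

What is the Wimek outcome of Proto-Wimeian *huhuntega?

Wimek: start from *huhuntega.
  rule 1: no change — huhuntega
  rule 2 (h-loss): huhuntega → uuntega
  rule 3 (palatalisation): uuntega → uunsega
  rule 4 (vowel merger): uunsega → uunsego
  rule 5 (vowel merger): uunsego → oonsego
  ⇒ Wimek oonsego

oonsego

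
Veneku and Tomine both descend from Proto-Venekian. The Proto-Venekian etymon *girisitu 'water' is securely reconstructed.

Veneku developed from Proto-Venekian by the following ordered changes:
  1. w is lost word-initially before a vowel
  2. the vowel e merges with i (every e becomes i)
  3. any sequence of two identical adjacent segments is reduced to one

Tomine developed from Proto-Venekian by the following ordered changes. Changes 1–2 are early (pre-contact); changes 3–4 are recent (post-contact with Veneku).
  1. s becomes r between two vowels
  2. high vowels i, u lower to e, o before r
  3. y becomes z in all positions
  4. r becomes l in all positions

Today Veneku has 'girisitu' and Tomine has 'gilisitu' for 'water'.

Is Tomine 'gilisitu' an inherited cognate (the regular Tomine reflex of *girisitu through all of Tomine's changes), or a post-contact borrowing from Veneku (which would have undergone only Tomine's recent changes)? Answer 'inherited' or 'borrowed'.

borrowed

If inherited, *girisitu would pass through all of Tomine's changes:
Tomine: *girisitu > giriritu > gereritu > gelelitu  (by rhotacism, pre-rhotic lowering, unconditioned shift)
If borrowed from Veneku 'girisitu' after the early changes, it would undergo only the recent ones:
  rule 3 (unconditioned shift): no change (girisitu)
  rule 4 (unconditioned shift): girisitu → gilisitu
  ⇒ as a loan: gilisitu
Tomine 'gilisitu' matches the loan outcome 'gilisitu', not the inherited 'gelelitu' — it skipped the early Tomine changes, so it was borrowed from Veneku.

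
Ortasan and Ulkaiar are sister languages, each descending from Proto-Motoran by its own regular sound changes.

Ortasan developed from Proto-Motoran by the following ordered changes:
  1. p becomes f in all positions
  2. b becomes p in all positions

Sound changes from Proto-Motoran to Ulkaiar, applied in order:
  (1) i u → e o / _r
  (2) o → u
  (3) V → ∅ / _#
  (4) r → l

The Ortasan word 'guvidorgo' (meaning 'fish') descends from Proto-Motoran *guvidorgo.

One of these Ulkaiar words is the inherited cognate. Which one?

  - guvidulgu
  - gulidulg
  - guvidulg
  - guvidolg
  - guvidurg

guvidulg

Ulkaiar: start from *guvidorgo.
  rule 1: no change — guvidorgo
  rule 2 (vowel merger): guvidorgo → guvidurgu
  rule 3 (apocope): guvidurgu → guvidurg
  rule 4 (unconditioned shift): guvidurg → guvidulg
  ⇒ Ulkaiar guvidulg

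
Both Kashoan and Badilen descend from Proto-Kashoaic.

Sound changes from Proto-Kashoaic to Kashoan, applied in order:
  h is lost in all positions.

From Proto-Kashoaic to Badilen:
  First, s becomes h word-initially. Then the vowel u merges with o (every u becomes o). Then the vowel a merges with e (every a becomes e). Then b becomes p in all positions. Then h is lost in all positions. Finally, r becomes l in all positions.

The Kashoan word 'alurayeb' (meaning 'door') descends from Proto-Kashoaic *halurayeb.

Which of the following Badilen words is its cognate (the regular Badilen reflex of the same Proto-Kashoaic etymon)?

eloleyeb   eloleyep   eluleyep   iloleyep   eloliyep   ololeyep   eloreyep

Badilen: *halurayeb
  halurayeb (rule 1 does not apply)
  halurayeb → halorayeb   [vowel merger]
  halorayeb → heloreyeb   [vowel merger]
  heloreyeb → heloreyep   [unconditioned shift]
  heloreyep → eloreyep   [h-loss]
  eloreyep → eloleyep   [unconditioned shift]
  giving Badilen eloleyep.

eloleyep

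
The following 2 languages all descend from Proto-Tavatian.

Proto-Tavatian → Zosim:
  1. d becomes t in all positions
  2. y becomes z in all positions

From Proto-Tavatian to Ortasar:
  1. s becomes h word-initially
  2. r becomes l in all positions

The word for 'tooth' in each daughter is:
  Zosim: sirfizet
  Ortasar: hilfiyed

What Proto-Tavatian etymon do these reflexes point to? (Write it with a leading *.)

*sirfiyed

Position 3: Zosim has r, Ortasar has l. Zosim preserves r here (none of its changes turn any other segment into r), so the proto-segment is *r.
Position 6: Zosim has z, Ortasar has y. Ortasar preserves y here (none of its changes turn any other segment into y), so the proto-segment is *y.
Position 1: Zosim has s, Ortasar has h. Zosim preserves s here (none of its changes turn any other segment into s), so the proto-segment is *s.
Continuing position by position gives *sirfiyed; check it forward:
Zosim: start from *sirfiyed.
  rule 1 (unconditioned shift): sirfiyed → sirfiyet
  rule 2 (unconditioned shift): sirfiyet → sirfizet
  ⇒ Zosim sirfizet
Ortasar: start from *sirfiyed.
  rule 1 (debuccalisation): sirfiyed → hirfiyed
  rule 2 (unconditioned shift): hirfiyed → hilfiyed
  ⇒ Ortasar hilfiyed
*sirfiyed is the unique common source.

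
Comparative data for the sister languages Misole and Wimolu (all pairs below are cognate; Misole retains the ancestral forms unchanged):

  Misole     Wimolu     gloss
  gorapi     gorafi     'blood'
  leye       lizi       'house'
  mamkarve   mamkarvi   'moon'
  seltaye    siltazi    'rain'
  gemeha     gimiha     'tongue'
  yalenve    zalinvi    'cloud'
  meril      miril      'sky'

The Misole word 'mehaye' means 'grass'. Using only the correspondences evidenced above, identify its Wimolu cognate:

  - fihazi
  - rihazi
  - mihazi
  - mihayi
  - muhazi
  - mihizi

leye ~ lizi, seltaye ~ siltazi — Misole e corresponds to Wimolu i after a consonant, before a consonant other than r, m, n, p, b, f, v.
leye ~ lizi, seltaye ~ siltazi — Misole y corresponds to Wimolu z between vowels (before a front vowel).
leye ~ lizi, mamkarve ~ mamkarvi — Misole e corresponds to Wimolu i word-finally.
Applying these to Misole 'mehaye':
  mehaye → mihaye   (e→i after a consonant, before a consonant other than r, m, n, p, b, f, v)
  mihaye → mihaze   (y→z between vowels (before a front vowel))
  mihaze → mihazi   (e→i word-finally)
So the Wimolu cognate is 'mihazi'.

mihazi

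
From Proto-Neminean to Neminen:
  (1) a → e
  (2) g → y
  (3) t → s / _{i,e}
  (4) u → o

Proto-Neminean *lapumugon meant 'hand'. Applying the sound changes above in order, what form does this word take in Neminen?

lepomoyon

Neminen: start from *lapumugon.
  rule 1 (vowel merger): lapumugon → lepumugon
  rule 2 (unconditioned shift): lepumugon → lepumuyon
  rule 3: no change — lepumuyon
  rule 4 (vowel merger): lepumuyon → lepomoyon
  ⇒ Neminen lepomoyon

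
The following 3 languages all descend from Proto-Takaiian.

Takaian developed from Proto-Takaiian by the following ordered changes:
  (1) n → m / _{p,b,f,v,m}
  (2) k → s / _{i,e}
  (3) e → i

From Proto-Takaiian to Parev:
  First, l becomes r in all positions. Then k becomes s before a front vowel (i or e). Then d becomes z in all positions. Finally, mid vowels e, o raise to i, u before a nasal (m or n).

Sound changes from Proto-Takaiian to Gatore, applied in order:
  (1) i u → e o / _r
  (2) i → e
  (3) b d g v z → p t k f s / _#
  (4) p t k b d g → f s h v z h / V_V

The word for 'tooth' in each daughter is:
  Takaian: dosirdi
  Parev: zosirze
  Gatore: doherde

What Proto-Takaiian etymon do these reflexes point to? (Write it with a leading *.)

*dokirde

Position 6: Takaian has d, Parev has z, Gatore has d. Takaian preserves d here (none of its changes turn any other segment into d), so the proto-segment is *d.
Position 3: Takaian has s, Parev has s, Gatore has h. Taking the neighbouring segments as reconstructed: Takaian s could go back to *k or *s; Parev s could go back to *k or *s; Gatore h could go back to *k or *g or *h — the one source consistent with every daughter is *k.
Position 7: Takaian has i, Parev has e, Gatore has e. Parev preserves e here (none of its changes turn any other segment into e), so the proto-segment is *e.
This points to *dokirde. Verify forward in each daughter:
Takaian: start from *dokirde.
  rule 1: no change — dokirde
  rule 2 (palatalisation): dokirde → dosirde
  rule 3 (vowel merger): dosirde → dosirdi
  ⇒ Takaian dosirdi
Parev: start from *dokirde.
  rule 1: no change — dokirde
  rule 2 (palatalisation): dokirde → dosirde
  rule 3 (unconditioned shift): dosirde → zosirze
  rule 4: no change — zosirze
  ⇒ Parev zosirze
Gatore: start from *dokirde.
  rule 1 (pre-rhotic lowering): dokirde → dokerde
  rule 2: no change — dokerde
  rule 3: no change — dokerde
  rule 4 (intervocalic lenition): dokerde → doherde
  ⇒ Gatore doherde
No other proto-form is consistent with every reflex, so the reconstruction is *dokirde.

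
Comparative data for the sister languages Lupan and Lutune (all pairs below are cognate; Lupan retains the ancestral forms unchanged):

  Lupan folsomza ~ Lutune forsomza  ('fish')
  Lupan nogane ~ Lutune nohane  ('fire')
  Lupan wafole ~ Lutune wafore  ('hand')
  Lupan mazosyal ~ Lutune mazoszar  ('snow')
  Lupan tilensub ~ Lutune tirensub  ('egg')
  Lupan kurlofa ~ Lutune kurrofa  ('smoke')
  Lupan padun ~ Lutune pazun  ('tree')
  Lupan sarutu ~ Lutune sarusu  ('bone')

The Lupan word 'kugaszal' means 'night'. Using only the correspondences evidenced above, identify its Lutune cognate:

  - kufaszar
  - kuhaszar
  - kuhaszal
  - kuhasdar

kuhaszar

nogane ~ nohane — Lupan g corresponds to Lutune h between vowels (before a back vowel).
mazosyal ~ mazoszar — Lupan l corresponds to Lutune r word-finally.
Applying these to Lupan 'kugaszal':
  kugaszal → kuhaszal   (g→h between vowels (before a back vowel))
  kuhaszal → kuhaszar   (l→r word-finally)
So the Lutune cognate is 'kuhaszar'.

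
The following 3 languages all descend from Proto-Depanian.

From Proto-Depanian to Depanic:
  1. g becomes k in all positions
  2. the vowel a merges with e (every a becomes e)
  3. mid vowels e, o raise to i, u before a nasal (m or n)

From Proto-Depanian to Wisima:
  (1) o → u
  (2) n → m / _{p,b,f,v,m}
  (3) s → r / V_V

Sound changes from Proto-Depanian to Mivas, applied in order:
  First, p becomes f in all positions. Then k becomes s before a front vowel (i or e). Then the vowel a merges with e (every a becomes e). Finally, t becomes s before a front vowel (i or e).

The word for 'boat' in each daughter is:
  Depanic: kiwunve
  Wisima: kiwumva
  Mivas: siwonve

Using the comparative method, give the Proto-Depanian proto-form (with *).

Position 4: Depanic has u, Wisima has u, Mivas has o. Mivas preserves o here (none of its changes turn any other segment into o), so the proto-segment is *o.
Position 7: Depanic has e, Wisima has a, Mivas has e. Wisima preserves a here (none of its changes turn any other segment into a), so the proto-segment is *a.
Position 5: Depanic has n, Wisima has m, Mivas has n. Depanic preserves n here (none of its changes turn any other segment into n), so the proto-segment is *n.
Verify the candidate proto-form against each daughter:
Depanic: *kiwonva > kiwonve > kiwunve  (by vowel merger, pre-nasal raising)
Wisima: start from *kiwonva.
  rule 1 (vowel merger): kiwonva → kiwunva
  rule 2 (nasal place assimilation): kiwunva → kiwumva
  rule 3: no change — kiwumva
  ⇒ Wisima kiwumva
Mivas: start from *kiwonva.
  rule 1: no change — kiwonva
  rule 2 (palatalisation): kiwonva → siwonva
  rule 3 (vowel merger): siwonva → siwonve
  rule 4: no change — siwonve
  ⇒ Mivas siwonve
Only *kiwonva yields all of Depanic kiwunve, Wisima kiwumva, Mivas siwonve.

*kiwonva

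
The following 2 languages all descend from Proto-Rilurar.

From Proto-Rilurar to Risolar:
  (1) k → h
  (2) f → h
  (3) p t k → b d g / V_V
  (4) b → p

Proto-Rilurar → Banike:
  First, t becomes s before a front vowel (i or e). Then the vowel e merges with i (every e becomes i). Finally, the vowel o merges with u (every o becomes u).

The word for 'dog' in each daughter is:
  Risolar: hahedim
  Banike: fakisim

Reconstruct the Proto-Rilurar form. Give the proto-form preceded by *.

Position 4: Risolar has e, Banike has i. Risolar preserves e here (none of its changes turn any other segment into e), so the proto-segment is *e.
Position 5: Risolar has d, Banike has s. Taking the neighbouring segments as reconstructed: Risolar d could go back to *t or *d; Banike s could go back to *t or *s — the one source consistent with every daughter is *t.
Position 3: Risolar has h, Banike has k. Banike preserves k here (none of its changes turn any other segment into k), so the proto-segment is *k.
This points to *faketim. Verify forward in each daughter:
Risolar: start from *faketim.
  rule 1 (unconditioned shift): faketim → fahetim
  rule 2 (unconditioned shift): fahetim → hahetim
  rule 3 (intervocalic voicing): hahetim → hahedim
  rule 4: no change — hahedim
  ⇒ Risolar hahedim
Banike: *faketim
  faketim → fakesim   [palatalisation]
  fakesim → fakisim   [vowel merger]
  fakisim (rule 3 does not apply)
  giving Banike fakisim.
*faketim is the unique common source.

*faketim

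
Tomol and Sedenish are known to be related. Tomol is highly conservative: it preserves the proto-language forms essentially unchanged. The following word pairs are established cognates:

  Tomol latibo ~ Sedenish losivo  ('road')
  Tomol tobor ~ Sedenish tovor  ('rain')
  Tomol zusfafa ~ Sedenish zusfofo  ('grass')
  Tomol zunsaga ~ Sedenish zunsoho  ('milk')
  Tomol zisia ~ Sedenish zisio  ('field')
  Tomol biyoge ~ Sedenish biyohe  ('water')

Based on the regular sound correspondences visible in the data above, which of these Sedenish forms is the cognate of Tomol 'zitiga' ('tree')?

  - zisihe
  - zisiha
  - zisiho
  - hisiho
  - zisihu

zisiho

latibo ~ losivo — Tomol t corresponds to Sedenish s between vowels (before a front vowel).
zunsaga ~ zunsoho — Tomol g corresponds to Sedenish h between vowels (before a back vowel).
zusfafa ~ zusfofo, zunsaga ~ zunsoho — Tomol a corresponds to Sedenish o word-finally.
Applying these to Tomol 'zitiga':
  zitiga → zisiga   (t→s between vowels (before a front vowel))
  zisiga → zisiha   (g→h between vowels (before a back vowel))
  zisiha → zisiho   (a→o word-finally)
So the Sedenish cognate is 'zisiho'.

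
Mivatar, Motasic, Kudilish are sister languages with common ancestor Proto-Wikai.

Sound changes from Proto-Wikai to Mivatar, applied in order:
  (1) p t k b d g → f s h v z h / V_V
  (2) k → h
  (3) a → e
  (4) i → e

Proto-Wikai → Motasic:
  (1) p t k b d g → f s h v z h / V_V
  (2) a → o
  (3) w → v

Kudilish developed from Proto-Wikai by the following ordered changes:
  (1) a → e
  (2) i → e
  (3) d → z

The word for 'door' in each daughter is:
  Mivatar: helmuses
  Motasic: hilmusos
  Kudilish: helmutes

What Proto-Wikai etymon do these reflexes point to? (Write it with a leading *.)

*hilmutas

Position 7: Mivatar has e, Motasic has o, Kudilish has e. Taking the neighbouring segments as reconstructed: Mivatar e could go back to *a or *e or *i; Motasic o could go back to *a or *o; Kudilish e could go back to *a or *e or *i — the one source consistent with every daughter is *a.
Position 2: Mivatar has e, Motasic has i, Kudilish has e. Motasic preserves i here (none of its changes turn any other segment into i), so the proto-segment is *i.
Position 6: Mivatar has s, Motasic has s, Kudilish has t. Kudilish preserves t here (none of its changes turn any other segment into t), so the proto-segment is *t.
The remaining positions agree across the daughters. Check the candidate against every language:
Mivatar: *hilmutas > hilmusas > hilmuses > helmuses  (by intervocalic lenition, vowel merger, vowel merger)
Motasic: *hilmutas
  hilmutas → hilmusas   [intervocalic lenition]
  hilmusas → hilmusos   [vowel merger]
  hilmusos (rule 3 does not apply)
  giving Motasic hilmusos.
Kudilish: *hilmutas > hilmutes > helmutes  (by vowel merger, vowel merger)
No other proto-form is consistent with every reflex, so the reconstruction is *hilmutas.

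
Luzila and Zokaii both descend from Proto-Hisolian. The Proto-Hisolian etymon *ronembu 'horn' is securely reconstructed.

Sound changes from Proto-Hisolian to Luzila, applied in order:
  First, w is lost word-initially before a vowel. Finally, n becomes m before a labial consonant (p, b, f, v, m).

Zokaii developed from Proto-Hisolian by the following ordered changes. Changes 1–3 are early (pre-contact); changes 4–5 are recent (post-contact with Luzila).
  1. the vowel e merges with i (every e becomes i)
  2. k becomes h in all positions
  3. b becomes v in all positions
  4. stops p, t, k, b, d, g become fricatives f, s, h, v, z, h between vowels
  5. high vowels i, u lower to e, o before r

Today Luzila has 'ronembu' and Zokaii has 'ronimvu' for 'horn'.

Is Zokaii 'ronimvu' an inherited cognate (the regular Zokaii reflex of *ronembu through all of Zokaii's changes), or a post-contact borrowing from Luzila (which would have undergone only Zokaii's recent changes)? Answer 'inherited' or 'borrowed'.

If inherited, *ronembu would pass through all of Zokaii's changes:
Zokaii: start from *ronembu.
  rule 1 (vowel merger): ronembu → ronimbu
  rule 2: no change — ronimbu
  rule 3 (unconditioned shift): ronimbu → ronimvu
  rule 4: no change — ronimvu
  rule 5: no change — ronimvu
  ⇒ Zokaii ronimvu
If borrowed from Luzila 'ronembu' after the early changes, it would undergo only the recent ones:
  rule 4 (intervocalic lenition): no change (ronembu)
  rule 5 (pre-rhotic lowering): no change (ronembu)
  ⇒ as a loan: ronembu
Zokaii 'ronimvu' matches the inherited outcome exactly, so it is an inherited cognate, not a loan.

inherited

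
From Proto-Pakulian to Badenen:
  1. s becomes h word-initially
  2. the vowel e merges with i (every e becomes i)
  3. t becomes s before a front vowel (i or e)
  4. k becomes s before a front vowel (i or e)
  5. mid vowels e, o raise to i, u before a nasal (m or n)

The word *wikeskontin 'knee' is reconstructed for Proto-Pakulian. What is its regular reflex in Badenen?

Badenen: start from *wikeskontin.
  rule 1: no change — wikeskontin
  rule 2 (vowel merger): wikeskontin → wikiskontin
  rule 3 (palatalisation): wikiskontin → wikiskonsin
  rule 4 (palatalisation): wikiskonsin → wisiskonsin
  rule 5 (pre-nasal raising): wisiskonsin → wisiskunsin
  ⇒ Badenen wisiskunsin

wisiskunsin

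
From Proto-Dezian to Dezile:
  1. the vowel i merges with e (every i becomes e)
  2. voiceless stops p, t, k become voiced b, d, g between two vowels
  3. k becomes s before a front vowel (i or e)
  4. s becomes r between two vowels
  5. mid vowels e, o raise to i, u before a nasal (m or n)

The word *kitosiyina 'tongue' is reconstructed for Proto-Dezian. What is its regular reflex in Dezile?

sedoreyina

Dezile: start from *kitosiyina.
  rule 1 (vowel merger): kitosiyina → ketoseyena
  rule 2 (intervocalic voicing): ketoseyena → kedoseyena
  rule 3 (palatalisation): kedoseyena → sedoseyena
  rule 4 (rhotacism): sedoseyena → sedoreyena
  rule 5 (pre-nasal raising): sedoreyena → sedoreyina
  ⇒ Dezile sedoreyina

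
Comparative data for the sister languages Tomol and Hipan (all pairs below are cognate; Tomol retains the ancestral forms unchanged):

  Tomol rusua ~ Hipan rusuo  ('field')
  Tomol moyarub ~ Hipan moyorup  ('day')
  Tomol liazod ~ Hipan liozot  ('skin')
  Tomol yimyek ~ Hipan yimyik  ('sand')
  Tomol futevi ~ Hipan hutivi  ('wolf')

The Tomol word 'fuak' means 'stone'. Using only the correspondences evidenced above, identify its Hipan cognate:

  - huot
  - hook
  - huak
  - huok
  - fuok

huok

futevi ~ hutivi — Tomol f corresponds to Hipan h word-initially before a back vowel.
liazod ~ liozot — Tomol a corresponds to Hipan o after a vowel, before a consonant other than r, m, n, p, b, f, v.
Applying these to Tomol 'fuak':
  fuak → huak   (f→h word-initially before a back vowel)
  huak → huok   (a→o after a vowel, before a consonant other than r, m, n, p, b, f, v)
So the Hipan cognate is 'huok'.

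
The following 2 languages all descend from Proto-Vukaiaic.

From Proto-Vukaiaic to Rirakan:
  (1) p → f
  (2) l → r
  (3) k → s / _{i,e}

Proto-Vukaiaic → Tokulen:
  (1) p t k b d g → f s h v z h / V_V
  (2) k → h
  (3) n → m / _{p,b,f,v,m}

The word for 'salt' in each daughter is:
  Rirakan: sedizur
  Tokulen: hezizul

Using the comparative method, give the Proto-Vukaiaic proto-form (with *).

Position 1: Rirakan has s, Tokulen has h. Taking the neighbouring segments as reconstructed: Rirakan s could go back to *k or *s; Tokulen h could go back to *k or *h — the one source consistent with every daughter is *k.
Position 7: Rirakan has r, Tokulen has l. Tokulen preserves l here (none of its changes turn any other segment into l), so the proto-segment is *l.
Continuing position by position gives *kedizul; check it forward:
Rirakan: *kedizul
  kedizul (rule 1 does not apply)
  kedizul → kedizur   [unconditioned shift]
  kedizur → sedizur   [palatalisation]
  giving Rirakan sedizur.
Tokulen: start from *kedizul.
  rule 1 (intervocalic lenition): kedizul → kezizul
  rule 2 (unconditioned shift): kezizul → hezizul
  rule 3: no change — hezizul
  ⇒ Tokulen hezizul
*kedizul is the unique common source.

*kedizul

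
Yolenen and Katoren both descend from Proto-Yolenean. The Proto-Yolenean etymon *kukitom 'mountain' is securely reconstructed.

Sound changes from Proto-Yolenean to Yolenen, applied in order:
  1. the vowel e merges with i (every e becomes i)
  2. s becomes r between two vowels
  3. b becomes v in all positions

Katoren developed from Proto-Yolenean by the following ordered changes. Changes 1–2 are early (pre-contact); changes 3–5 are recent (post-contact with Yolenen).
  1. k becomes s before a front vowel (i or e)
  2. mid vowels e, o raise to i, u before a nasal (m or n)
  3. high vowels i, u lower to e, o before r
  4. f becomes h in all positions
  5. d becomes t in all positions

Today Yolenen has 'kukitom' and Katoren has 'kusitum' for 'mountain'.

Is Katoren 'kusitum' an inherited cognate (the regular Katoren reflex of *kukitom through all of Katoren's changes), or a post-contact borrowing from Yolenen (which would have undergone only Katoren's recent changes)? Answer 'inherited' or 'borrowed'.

If inherited, *kukitom would pass through all of Katoren's changes:
Katoren: *kukitom
  kukitom → kusitom   [palatalisation]
  kusitom → kusitum   [pre-nasal raising]
  kusitum (rule 3 does not apply)
  kusitum (rule 4 does not apply)
  kusitum (rule 5 does not apply)
  giving Katoren kusitum.
If borrowed from Yolenen 'kukitom' after the early changes, it would undergo only the recent ones:
  rule 3 (pre-rhotic lowering): no change (kukitom)
  rule 4 (unconditioned shift): no change (kukitom)
  rule 5 (unconditioned shift): no change (kukitom)
  ⇒ as a loan: kukitom
Katoren 'kusitum' matches the inherited outcome exactly, so it is an inherited cognate, not a loan.

inherited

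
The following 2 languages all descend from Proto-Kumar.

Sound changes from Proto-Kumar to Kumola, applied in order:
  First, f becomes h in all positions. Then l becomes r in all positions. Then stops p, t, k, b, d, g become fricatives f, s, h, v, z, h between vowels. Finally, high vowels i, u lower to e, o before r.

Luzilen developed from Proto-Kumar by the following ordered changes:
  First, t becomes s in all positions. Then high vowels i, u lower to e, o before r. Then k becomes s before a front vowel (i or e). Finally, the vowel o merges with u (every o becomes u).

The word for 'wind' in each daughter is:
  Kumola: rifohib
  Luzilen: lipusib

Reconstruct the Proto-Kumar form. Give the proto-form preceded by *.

*lipokib

Position 3: Kumola has f, Luzilen has p. Luzilen preserves p here (none of its changes turn any other segment into p), so the proto-segment is *p.
Position 1: Kumola has r, Luzilen has l. Luzilen preserves l here (none of its changes turn any other segment into l), so the proto-segment is *l.
Verify the candidate proto-form against each daughter:
Kumola: *lipokib > ripokib > rifohib  (by unconditioned shift, intervocalic lenition)
Luzilen: *lipokib
  lipokib (rule 1 does not apply)
  lipokib (rule 2 does not apply)
  lipokib → liposib   [palatalisation]
  liposib → lipusib   [vowel merger]
  giving Luzilen lipusib.
No other proto-form is consistent with every reflex, so the reconstruction is *lipokib.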